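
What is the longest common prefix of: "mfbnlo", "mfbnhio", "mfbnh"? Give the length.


Words: mfbnlo, mfbnhio, mfbnh
  Position 0: all 'm' => match
  Position 1: all 'f' => match
  Position 2: all 'b' => match
  Position 3: all 'n' => match
  Position 4: ('l', 'h', 'h') => mismatch, stop
LCP = "mfbn" (length 4)

4


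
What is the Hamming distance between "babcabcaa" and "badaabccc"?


Comparing "babcabcaa" and "badaabccc" position by position:
  Position 0: 'b' vs 'b' => same
  Position 1: 'a' vs 'a' => same
  Position 2: 'b' vs 'd' => differ
  Position 3: 'c' vs 'a' => differ
  Position 4: 'a' vs 'a' => same
  Position 5: 'b' vs 'b' => same
  Position 6: 'c' vs 'c' => same
  Position 7: 'a' vs 'c' => differ
  Position 8: 'a' vs 'c' => differ
Total differences (Hamming distance): 4

4


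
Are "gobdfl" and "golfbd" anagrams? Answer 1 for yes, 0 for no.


Strings: "gobdfl", "golfbd"
Sorted first:  bdfglo
Sorted second: bdfglo
Sorted forms match => anagrams

1


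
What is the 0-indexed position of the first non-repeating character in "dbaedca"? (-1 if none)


Input: dbaedca
Character frequencies:
  'a': 2
  'b': 1
  'c': 1
  'd': 2
  'e': 1
Scanning left to right for freq == 1:
  Position 0 ('d'): freq=2, skip
  Position 1 ('b'): unique! => answer = 1

1


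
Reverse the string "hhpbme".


Input: hhpbme
Reading characters right to left:
  Position 5: 'e'
  Position 4: 'm'
  Position 3: 'b'
  Position 2: 'p'
  Position 1: 'h'
  Position 0: 'h'
Reversed: embphh

embphh


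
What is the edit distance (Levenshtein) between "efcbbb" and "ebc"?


Computing edit distance: "efcbbb" -> "ebc"
DP table:
           e    b    c
      0    1    2    3
  e   1    0    1    2
  f   2    1    1    2
  c   3    2    2    1
  b   4    3    2    2
  b   5    4    3    3
  b   6    5    4    4
Edit distance = dp[6][3] = 4

4


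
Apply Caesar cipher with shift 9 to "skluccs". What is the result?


Caesar cipher: shift "skluccs" by 9
  's' (pos 18) + 9 = pos 1 = 'b'
  'k' (pos 10) + 9 = pos 19 = 't'
  'l' (pos 11) + 9 = pos 20 = 'u'
  'u' (pos 20) + 9 = pos 3 = 'd'
  'c' (pos 2) + 9 = pos 11 = 'l'
  'c' (pos 2) + 9 = pos 11 = 'l'
  's' (pos 18) + 9 = pos 1 = 'b'
Result: btudllb

btudllb


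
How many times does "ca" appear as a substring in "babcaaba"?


Searching for "ca" in "babcaaba"
Scanning each position:
  Position 0: "ba" => no
  Position 1: "ab" => no
  Position 2: "bc" => no
  Position 3: "ca" => MATCH
  Position 4: "aa" => no
  Position 5: "ab" => no
  Position 6: "ba" => no
Total occurrences: 1

1


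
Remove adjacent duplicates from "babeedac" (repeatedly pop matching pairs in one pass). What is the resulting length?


Input: babeedac
Stack-based adjacent duplicate removal:
  Read 'b': push. Stack: b
  Read 'a': push. Stack: ba
  Read 'b': push. Stack: bab
  Read 'e': push. Stack: babe
  Read 'e': matches stack top 'e' => pop. Stack: bab
  Read 'd': push. Stack: babd
  Read 'a': push. Stack: babda
  Read 'c': push. Stack: babdac
Final stack: "babdac" (length 6)

6


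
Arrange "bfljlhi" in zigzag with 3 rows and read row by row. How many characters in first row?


Zigzag "bfljlhi" into 3 rows:
Placing characters:
  'b' => row 0
  'f' => row 1
  'l' => row 2
  'j' => row 1
  'l' => row 0
  'h' => row 1
  'i' => row 2
Rows:
  Row 0: "bl"
  Row 1: "fjh"
  Row 2: "li"
First row length: 2

2


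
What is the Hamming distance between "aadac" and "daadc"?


Comparing "aadac" and "daadc" position by position:
  Position 0: 'a' vs 'd' => differ
  Position 1: 'a' vs 'a' => same
  Position 2: 'd' vs 'a' => differ
  Position 3: 'a' vs 'd' => differ
  Position 4: 'c' vs 'c' => same
Total differences (Hamming distance): 3

3


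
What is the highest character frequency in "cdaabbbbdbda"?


Input: cdaabbbbdbda
Character counts:
  'a': 3
  'b': 5
  'c': 1
  'd': 3
Maximum frequency: 5

5


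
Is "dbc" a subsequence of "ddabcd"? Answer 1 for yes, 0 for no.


Check if "dbc" is a subsequence of "ddabcd"
Greedy scan:
  Position 0 ('d'): matches sub[0] = 'd'
  Position 1 ('d'): no match needed
  Position 2 ('a'): no match needed
  Position 3 ('b'): matches sub[1] = 'b'
  Position 4 ('c'): matches sub[2] = 'c'
  Position 5 ('d'): no match needed
All 3 characters matched => is a subsequence

1


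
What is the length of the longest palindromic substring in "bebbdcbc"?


Input: "bebbdcbc"
Checking substrings for palindromes:
  [0:3] "beb" (len 3) => palindrome
  [5:8] "cbc" (len 3) => palindrome
  [2:4] "bb" (len 2) => palindrome
Longest palindromic substring: "beb" with length 3

3


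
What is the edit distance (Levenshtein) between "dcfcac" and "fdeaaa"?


Computing edit distance: "dcfcac" -> "fdeaaa"
DP table:
           f    d    e    a    a    a
      0    1    2    3    4    5    6
  d   1    1    1    2    3    4    5
  c   2    2    2    2    3    4    5
  f   3    2    3    3    3    4    5
  c   4    3    3    4    4    4    5
  a   5    4    4    4    4    4    4
  c   6    5    5    5    5    5    5
Edit distance = dp[6][6] = 5

5


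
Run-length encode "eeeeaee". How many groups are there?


Input: eeeeaee
Scanning for consecutive runs:
  Group 1: 'e' x 4 (positions 0-3)
  Group 2: 'a' x 1 (positions 4-4)
  Group 3: 'e' x 2 (positions 5-6)
Total groups: 3

3


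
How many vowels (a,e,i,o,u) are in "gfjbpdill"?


Input: gfjbpdill
Checking each character:
  'g' at position 0: consonant
  'f' at position 1: consonant
  'j' at position 2: consonant
  'b' at position 3: consonant
  'p' at position 4: consonant
  'd' at position 5: consonant
  'i' at position 6: vowel (running total: 1)
  'l' at position 7: consonant
  'l' at position 8: consonant
Total vowels: 1

1


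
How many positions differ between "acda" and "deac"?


Comparing "acda" and "deac" position by position:
  Position 0: 'a' vs 'd' => DIFFER
  Position 1: 'c' vs 'e' => DIFFER
  Position 2: 'd' vs 'a' => DIFFER
  Position 3: 'a' vs 'c' => DIFFER
Positions that differ: 4

4


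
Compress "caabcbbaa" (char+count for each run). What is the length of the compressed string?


Input: caabcbbaa
Runs:
  'c' x 1 => "c1"
  'a' x 2 => "a2"
  'b' x 1 => "b1"
  'c' x 1 => "c1"
  'b' x 2 => "b2"
  'a' x 2 => "a2"
Compressed: "c1a2b1c1b2a2"
Compressed length: 12

12


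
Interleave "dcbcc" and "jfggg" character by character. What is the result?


Interleaving "dcbcc" and "jfggg":
  Position 0: 'd' from first, 'j' from second => "dj"
  Position 1: 'c' from first, 'f' from second => "cf"
  Position 2: 'b' from first, 'g' from second => "bg"
  Position 3: 'c' from first, 'g' from second => "cg"
  Position 4: 'c' from first, 'g' from second => "cg"
Result: djcfbgcgcg

djcfbgcgcg


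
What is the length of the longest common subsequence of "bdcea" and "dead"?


LCS of "bdcea" and "dead"
DP table:
           d    e    a    d
      0    0    0    0    0
  b   0    0    0    0    0
  d   0    1    1    1    1
  c   0    1    1    1    1
  e   0    1    2    2    2
  a   0    1    2    3    3
LCS length = dp[5][4] = 3

3


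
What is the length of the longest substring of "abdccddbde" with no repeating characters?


Input: "abdccddbde"
Sliding window (track last position of each char):
  Position 0 ('a'): window [0,0] length 1 -- new best
  Position 1 ('b'): window [0,1] length 2 -- new best
  Position 2 ('d'): window [0,2] length 3 -- new best
  Position 3 ('c'): window [0,3] length 4 -- new best
  Position 4 ('c'): repeat (last at 3), move window start to 4
  Position 4 ('c'): window [4,4] length 1
  Position 5 ('d'): window [4,5] length 2
  Position 6 ('d'): repeat (last at 5), move window start to 6
  Position 6 ('d'): window [6,6] length 1
  Position 7 ('b'): window [6,7] length 2
  Position 8 ('d'): repeat (last at 6), move window start to 7
  Position 8 ('d'): window [7,8] length 2
  Position 9 ('e'): window [7,9] length 3
Longest substring with no repeats: "abdc" with length 4

4


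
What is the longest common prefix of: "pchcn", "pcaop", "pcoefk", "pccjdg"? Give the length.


Words: pchcn, pcaop, pcoefk, pccjdg
  Position 0: all 'p' => match
  Position 1: all 'c' => match
  Position 2: ('h', 'a', 'o', 'c') => mismatch, stop
LCP = "pc" (length 2)

2


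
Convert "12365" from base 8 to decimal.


Input: "12365" in base 8
Positional expansion:
  Digit '1' (value 1) x 8^4 = 4096
  Digit '2' (value 2) x 8^3 = 1024
  Digit '3' (value 3) x 8^2 = 192
  Digit '6' (value 6) x 8^1 = 48
  Digit '5' (value 5) x 8^0 = 5
Sum = 5365

5365


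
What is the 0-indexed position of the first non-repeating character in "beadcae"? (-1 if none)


Input: beadcae
Character frequencies:
  'a': 2
  'b': 1
  'c': 1
  'd': 1
  'e': 2
Scanning left to right for freq == 1:
  Position 0 ('b'): unique! => answer = 0

0


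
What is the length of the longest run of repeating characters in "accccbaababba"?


Input: "accccbaababba"
Scanning for longest run:
  Position 1 ('c'): new char, reset run to 1
  Position 2 ('c'): continues run of 'c', length=2
  Position 3 ('c'): continues run of 'c', length=3
  Position 4 ('c'): continues run of 'c', length=4
  Position 5 ('b'): new char, reset run to 1
  Position 6 ('a'): new char, reset run to 1
  Position 7 ('a'): continues run of 'a', length=2
  Position 8 ('b'): new char, reset run to 1
  Position 9 ('a'): new char, reset run to 1
  Position 10 ('b'): new char, reset run to 1
  Position 11 ('b'): continues run of 'b', length=2
  Position 12 ('a'): new char, reset run to 1
Longest run: 'c' with length 4

4


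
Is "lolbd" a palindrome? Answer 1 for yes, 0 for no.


Input: lolbd
Reversed: dblol
  Compare pos 0 ('l') with pos 4 ('d'): MISMATCH
  Compare pos 1 ('o') with pos 3 ('b'): MISMATCH
Result: not a palindrome

0


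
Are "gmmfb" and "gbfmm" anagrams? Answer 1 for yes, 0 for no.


Strings: "gmmfb", "gbfmm"
Sorted first:  bfgmm
Sorted second: bfgmm
Sorted forms match => anagrams

1


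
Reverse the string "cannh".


Input: cannh
Reading characters right to left:
  Position 4: 'h'
  Position 3: 'n'
  Position 2: 'n'
  Position 1: 'a'
  Position 0: 'c'
Reversed: hnnac

hnnac


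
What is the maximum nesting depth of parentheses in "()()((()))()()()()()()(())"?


Input: "()()((()))()()()()()()(())"
Tracking depth:
  Position 0 '(': depth becomes 1
  Position 1 ')': depth becomes 0
  Position 2 '(': depth becomes 1
  Position 3 ')': depth becomes 0
  Position 4 '(': depth becomes 1
  Position 5 '(': depth becomes 2
  Position 6 '(': depth becomes 3
  Position 7 ')': depth becomes 2
  Position 8 ')': depth becomes 1
  Position 9 ')': depth becomes 0
  Position 10 '(': depth becomes 1
  Position 11 ')': depth becomes 0
  Position 12 '(': depth becomes 1
  Position 13 ')': depth becomes 0
  Position 14 '(': depth becomes 1
  Position 15 ')': depth becomes 0
  Position 16 '(': depth becomes 1
  Position 17 ')': depth becomes 0
  Position 18 '(': depth becomes 1
  Position 19 ')': depth becomes 0
  Position 20 '(': depth becomes 1
  Position 21 ')': depth becomes 0
  Position 22 '(': depth becomes 1
  Position 23 '(': depth becomes 2
  Position 24 ')': depth becomes 1
  Position 25 ')': depth becomes 0
Maximum depth reached: 3

3


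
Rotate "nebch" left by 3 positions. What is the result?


Input: "nebch", rotate left by 3
First 3 characters: "neb"
Remaining characters: "ch"
Concatenate remaining + first: "ch" + "neb" = "chneb"

chneb


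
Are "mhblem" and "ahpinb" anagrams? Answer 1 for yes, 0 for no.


Strings: "mhblem", "ahpinb"
Sorted first:  behlmm
Sorted second: abhinp
Differ at position 0: 'b' vs 'a' => not anagrams

0


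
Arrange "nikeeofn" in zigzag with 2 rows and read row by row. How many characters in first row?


Zigzag "nikeeofn" into 2 rows:
Placing characters:
  'n' => row 0
  'i' => row 1
  'k' => row 0
  'e' => row 1
  'e' => row 0
  'o' => row 1
  'f' => row 0
  'n' => row 1
Rows:
  Row 0: "nkef"
  Row 1: "ieon"
First row length: 4

4


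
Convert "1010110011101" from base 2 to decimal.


Input: "1010110011101" in base 2
Positional expansion:
  Digit '1' (value 1) x 2^12 = 4096
  Digit '0' (value 0) x 2^11 = 0
  Digit '1' (value 1) x 2^10 = 1024
  Digit '0' (value 0) x 2^9 = 0
  Digit '1' (value 1) x 2^8 = 256
  Digit '1' (value 1) x 2^7 = 128
  Digit '0' (value 0) x 2^6 = 0
  Digit '0' (value 0) x 2^5 = 0
  Digit '1' (value 1) x 2^4 = 16
  Digit '1' (value 1) x 2^3 = 8
  Digit '1' (value 1) x 2^2 = 4
  Digit '0' (value 0) x 2^1 = 0
  Digit '1' (value 1) x 2^0 = 1
Sum = 5533

5533


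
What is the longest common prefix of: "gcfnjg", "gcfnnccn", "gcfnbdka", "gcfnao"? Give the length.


Words: gcfnjg, gcfnnccn, gcfnbdka, gcfnao
  Position 0: all 'g' => match
  Position 1: all 'c' => match
  Position 2: all 'f' => match
  Position 3: all 'n' => match
  Position 4: ('j', 'n', 'b', 'a') => mismatch, stop
LCP = "gcfn" (length 4)

4


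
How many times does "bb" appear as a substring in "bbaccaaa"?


Searching for "bb" in "bbaccaaa"
Scanning each position:
  Position 0: "bb" => MATCH
  Position 1: "ba" => no
  Position 2: "ac" => no
  Position 3: "cc" => no
  Position 4: "ca" => no
  Position 5: "aa" => no
  Position 6: "aa" => no
Total occurrences: 1

1


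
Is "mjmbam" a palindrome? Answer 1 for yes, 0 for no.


Input: mjmbam
Reversed: mabmjm
  Compare pos 0 ('m') with pos 5 ('m'): match
  Compare pos 1 ('j') with pos 4 ('a'): MISMATCH
  Compare pos 2 ('m') with pos 3 ('b'): MISMATCH
Result: not a palindrome

0


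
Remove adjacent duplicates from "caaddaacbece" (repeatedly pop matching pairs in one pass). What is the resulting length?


Input: caaddaacbece
Stack-based adjacent duplicate removal:
  Read 'c': push. Stack: c
  Read 'a': push. Stack: ca
  Read 'a': matches stack top 'a' => pop. Stack: c
  Read 'd': push. Stack: cd
  Read 'd': matches stack top 'd' => pop. Stack: c
  Read 'a': push. Stack: ca
  Read 'a': matches stack top 'a' => pop. Stack: c
  Read 'c': matches stack top 'c' => pop. Stack: (empty)
  Read 'b': push. Stack: b
  Read 'e': push. Stack: be
  Read 'c': push. Stack: bec
  Read 'e': push. Stack: bece
Final stack: "bece" (length 4)

4


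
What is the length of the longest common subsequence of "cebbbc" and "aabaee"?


LCS of "cebbbc" and "aabaee"
DP table:
           a    a    b    a    e    e
      0    0    0    0    0    0    0
  c   0    0    0    0    0    0    0
  e   0    0    0    0    0    1    1
  b   0    0    0    1    1    1    1
  b   0    0    0    1    1    1    1
  b   0    0    0    1    1    1    1
  c   0    0    0    1    1    1    1
LCS length = dp[6][6] = 1

1


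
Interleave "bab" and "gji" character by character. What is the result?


Interleaving "bab" and "gji":
  Position 0: 'b' from first, 'g' from second => "bg"
  Position 1: 'a' from first, 'j' from second => "aj"
  Position 2: 'b' from first, 'i' from second => "bi"
Result: bgajbi

bgajbi


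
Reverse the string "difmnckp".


Input: difmnckp
Reading characters right to left:
  Position 7: 'p'
  Position 6: 'k'
  Position 5: 'c'
  Position 4: 'n'
  Position 3: 'm'
  Position 2: 'f'
  Position 1: 'i'
  Position 0: 'd'
Reversed: pkcnmfid

pkcnmfid


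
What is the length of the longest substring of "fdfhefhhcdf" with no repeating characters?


Input: "fdfhefhhcdf"
Sliding window (track last position of each char):
  Position 0 ('f'): window [0,0] length 1 -- new best
  Position 1 ('d'): window [0,1] length 2 -- new best
  Position 2 ('f'): repeat (last at 0), move window start to 1
  Position 2 ('f'): window [1,2] length 2
  Position 3 ('h'): window [1,3] length 3 -- new best
  Position 4 ('e'): window [1,4] length 4 -- new best
  Position 5 ('f'): repeat (last at 2), move window start to 3
  Position 5 ('f'): window [3,5] length 3
  Position 6 ('h'): repeat (last at 3), move window start to 4
  Position 6 ('h'): window [4,6] length 3
  Position 7 ('h'): repeat (last at 6), move window start to 7
  Position 7 ('h'): window [7,7] length 1
  Position 8 ('c'): window [7,8] length 2
  Position 9 ('d'): window [7,9] length 3
  Position 10 ('f'): window [7,10] length 4
Longest substring with no repeats: "dfhe" with length 4

4


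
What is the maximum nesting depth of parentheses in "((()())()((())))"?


Input: "((()())()((())))"
Tracking depth:
  Position 0 '(': depth becomes 1
  Position 1 '(': depth becomes 2
  Position 2 '(': depth becomes 3
  Position 3 ')': depth becomes 2
  Position 4 '(': depth becomes 3
  Position 5 ')': depth becomes 2
  Position 6 ')': depth becomes 1
  Position 7 '(': depth becomes 2
  Position 8 ')': depth becomes 1
  Position 9 '(': depth becomes 2
  Position 10 '(': depth becomes 3
  Position 11 '(': depth becomes 4
  Position 12 ')': depth becomes 3
  Position 13 ')': depth becomes 2
  Position 14 ')': depth becomes 1
  Position 15 ')': depth becomes 0
Maximum depth reached: 4

4


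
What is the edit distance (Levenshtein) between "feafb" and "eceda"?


Computing edit distance: "feafb" -> "eceda"
DP table:
           e    c    e    d    a
      0    1    2    3    4    5
  f   1    1    2    3    4    5
  e   2    1    2    2    3    4
  a   3    2    2    3    3    3
  f   4    3    3    3    4    4
  b   5    4    4    4    4    5
Edit distance = dp[5][5] = 5

5


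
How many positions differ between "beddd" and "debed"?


Comparing "beddd" and "debed" position by position:
  Position 0: 'b' vs 'd' => DIFFER
  Position 1: 'e' vs 'e' => same
  Position 2: 'd' vs 'b' => DIFFER
  Position 3: 'd' vs 'e' => DIFFER
  Position 4: 'd' vs 'd' => same
Positions that differ: 3

3


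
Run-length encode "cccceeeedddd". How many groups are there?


Input: cccceeeedddd
Scanning for consecutive runs:
  Group 1: 'c' x 4 (positions 0-3)
  Group 2: 'e' x 4 (positions 4-7)
  Group 3: 'd' x 4 (positions 8-11)
Total groups: 3

3


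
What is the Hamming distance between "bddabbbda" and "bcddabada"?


Comparing "bddabbbda" and "bcddabada" position by position:
  Position 0: 'b' vs 'b' => same
  Position 1: 'd' vs 'c' => differ
  Position 2: 'd' vs 'd' => same
  Position 3: 'a' vs 'd' => differ
  Position 4: 'b' vs 'a' => differ
  Position 5: 'b' vs 'b' => same
  Position 6: 'b' vs 'a' => differ
  Position 7: 'd' vs 'd' => same
  Position 8: 'a' vs 'a' => same
Total differences (Hamming distance): 4

4


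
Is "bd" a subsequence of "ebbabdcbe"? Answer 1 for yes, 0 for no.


Check if "bd" is a subsequence of "ebbabdcbe"
Greedy scan:
  Position 0 ('e'): no match needed
  Position 1 ('b'): matches sub[0] = 'b'
  Position 2 ('b'): no match needed
  Position 3 ('a'): no match needed
  Position 4 ('b'): no match needed
  Position 5 ('d'): matches sub[1] = 'd'
  Position 6 ('c'): no match needed
  Position 7 ('b'): no match needed
  Position 8 ('e'): no match needed
All 2 characters matched => is a subsequence

1


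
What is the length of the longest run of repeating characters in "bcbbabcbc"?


Input: "bcbbabcbc"
Scanning for longest run:
  Position 1 ('c'): new char, reset run to 1
  Position 2 ('b'): new char, reset run to 1
  Position 3 ('b'): continues run of 'b', length=2
  Position 4 ('a'): new char, reset run to 1
  Position 5 ('b'): new char, reset run to 1
  Position 6 ('c'): new char, reset run to 1
  Position 7 ('b'): new char, reset run to 1
  Position 8 ('c'): new char, reset run to 1
Longest run: 'b' with length 2

2


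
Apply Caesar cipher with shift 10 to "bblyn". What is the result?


Caesar cipher: shift "bblyn" by 10
  'b' (pos 1) + 10 = pos 11 = 'l'
  'b' (pos 1) + 10 = pos 11 = 'l'
  'l' (pos 11) + 10 = pos 21 = 'v'
  'y' (pos 24) + 10 = pos 8 = 'i'
  'n' (pos 13) + 10 = pos 23 = 'x'
Result: llvix

llvix


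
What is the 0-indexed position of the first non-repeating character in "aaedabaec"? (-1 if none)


Input: aaedabaec
Character frequencies:
  'a': 4
  'b': 1
  'c': 1
  'd': 1
  'e': 2
Scanning left to right for freq == 1:
  Position 0 ('a'): freq=4, skip
  Position 1 ('a'): freq=4, skip
  Position 2 ('e'): freq=2, skip
  Position 3 ('d'): unique! => answer = 3

3


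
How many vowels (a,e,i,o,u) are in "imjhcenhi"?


Input: imjhcenhi
Checking each character:
  'i' at position 0: vowel (running total: 1)
  'm' at position 1: consonant
  'j' at position 2: consonant
  'h' at position 3: consonant
  'c' at position 4: consonant
  'e' at position 5: vowel (running total: 2)
  'n' at position 6: consonant
  'h' at position 7: consonant
  'i' at position 8: vowel (running total: 3)
Total vowels: 3

3


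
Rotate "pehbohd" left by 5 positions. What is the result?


Input: "pehbohd", rotate left by 5
First 5 characters: "pehbo"
Remaining characters: "hd"
Concatenate remaining + first: "hd" + "pehbo" = "hdpehbo"

hdpehbo


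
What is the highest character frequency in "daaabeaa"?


Input: daaabeaa
Character counts:
  'a': 5
  'b': 1
  'd': 1
  'e': 1
Maximum frequency: 5

5


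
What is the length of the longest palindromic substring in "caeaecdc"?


Input: "caeaecdc"
Checking substrings for palindromes:
  [1:4] "aea" (len 3) => palindrome
  [2:5] "eae" (len 3) => palindrome
  [5:8] "cdc" (len 3) => palindrome
Longest palindromic substring: "aea" with length 3

3


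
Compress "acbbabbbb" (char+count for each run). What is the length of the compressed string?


Input: acbbabbbb
Runs:
  'a' x 1 => "a1"
  'c' x 1 => "c1"
  'b' x 2 => "b2"
  'a' x 1 => "a1"
  'b' x 4 => "b4"
Compressed: "a1c1b2a1b4"
Compressed length: 10

10


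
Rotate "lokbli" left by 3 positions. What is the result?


Input: "lokbli", rotate left by 3
First 3 characters: "lok"
Remaining characters: "bli"
Concatenate remaining + first: "bli" + "lok" = "blilok"

blilok


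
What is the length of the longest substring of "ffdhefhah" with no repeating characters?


Input: "ffdhefhah"
Sliding window (track last position of each char):
  Position 0 ('f'): window [0,0] length 1 -- new best
  Position 1 ('f'): repeat (last at 0), move window start to 1
  Position 1 ('f'): window [1,1] length 1
  Position 2 ('d'): window [1,2] length 2 -- new best
  Position 3 ('h'): window [1,3] length 3 -- new best
  Position 4 ('e'): window [1,4] length 4 -- new best
  Position 5 ('f'): repeat (last at 1), move window start to 2
  Position 5 ('f'): window [2,5] length 4
  Position 6 ('h'): repeat (last at 3), move window start to 4
  Position 6 ('h'): window [4,6] length 3
  Position 7 ('a'): window [4,7] length 4
  Position 8 ('h'): repeat (last at 6), move window start to 7
  Position 8 ('h'): window [7,8] length 2
Longest substring with no repeats: "fdhe" with length 4

4


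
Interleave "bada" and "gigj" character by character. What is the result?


Interleaving "bada" and "gigj":
  Position 0: 'b' from first, 'g' from second => "bg"
  Position 1: 'a' from first, 'i' from second => "ai"
  Position 2: 'd' from first, 'g' from second => "dg"
  Position 3: 'a' from first, 'j' from second => "aj"
Result: bgaidgaj

bgaidgaj


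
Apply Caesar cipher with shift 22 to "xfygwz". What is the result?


Caesar cipher: shift "xfygwz" by 22
  'x' (pos 23) + 22 = pos 19 = 't'
  'f' (pos 5) + 22 = pos 1 = 'b'
  'y' (pos 24) + 22 = pos 20 = 'u'
  'g' (pos 6) + 22 = pos 2 = 'c'
  'w' (pos 22) + 22 = pos 18 = 's'
  'z' (pos 25) + 22 = pos 21 = 'v'
Result: tbucsv

tbucsv


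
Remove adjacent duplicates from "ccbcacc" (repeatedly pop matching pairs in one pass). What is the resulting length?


Input: ccbcacc
Stack-based adjacent duplicate removal:
  Read 'c': push. Stack: c
  Read 'c': matches stack top 'c' => pop. Stack: (empty)
  Read 'b': push. Stack: b
  Read 'c': push. Stack: bc
  Read 'a': push. Stack: bca
  Read 'c': push. Stack: bcac
  Read 'c': matches stack top 'c' => pop. Stack: bca
Final stack: "bca" (length 3)

3


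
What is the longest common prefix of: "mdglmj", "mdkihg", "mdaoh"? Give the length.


Words: mdglmj, mdkihg, mdaoh
  Position 0: all 'm' => match
  Position 1: all 'd' => match
  Position 2: ('g', 'k', 'a') => mismatch, stop
LCP = "md" (length 2)

2


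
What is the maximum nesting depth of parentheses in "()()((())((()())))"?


Input: "()()((())((()())))"
Tracking depth:
  Position 0 '(': depth becomes 1
  Position 1 ')': depth becomes 0
  Position 2 '(': depth becomes 1
  Position 3 ')': depth becomes 0
  Position 4 '(': depth becomes 1
  Position 5 '(': depth becomes 2
  Position 6 '(': depth becomes 3
  Position 7 ')': depth becomes 2
  Position 8 ')': depth becomes 1
  Position 9 '(': depth becomes 2
  Position 10 '(': depth becomes 3
  Position 11 '(': depth becomes 4
  Position 12 ')': depth becomes 3
  Position 13 '(': depth becomes 4
  Position 14 ')': depth becomes 3
  Position 15 ')': depth becomes 2
  Position 16 ')': depth becomes 1
  Position 17 ')': depth becomes 0
Maximum depth reached: 4

4


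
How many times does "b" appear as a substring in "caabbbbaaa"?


Searching for "b" in "caabbbbaaa"
Scanning each position:
  Position 0: "c" => no
  Position 1: "a" => no
  Position 2: "a" => no
  Position 3: "b" => MATCH
  Position 4: "b" => MATCH
  Position 5: "b" => MATCH
  Position 6: "b" => MATCH
  Position 7: "a" => no
  Position 8: "a" => no
  Position 9: "a" => no
Total occurrences: 4

4


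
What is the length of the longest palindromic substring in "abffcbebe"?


Input: "abffcbebe"
Checking substrings for palindromes:
  [5:8] "beb" (len 3) => palindrome
  [6:9] "ebe" (len 3) => palindrome
  [2:4] "ff" (len 2) => palindrome
Longest palindromic substring: "beb" with length 3

3


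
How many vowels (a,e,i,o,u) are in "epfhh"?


Input: epfhh
Checking each character:
  'e' at position 0: vowel (running total: 1)
  'p' at position 1: consonant
  'f' at position 2: consonant
  'h' at position 3: consonant
  'h' at position 4: consonant
Total vowels: 1

1


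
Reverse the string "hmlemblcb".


Input: hmlemblcb
Reading characters right to left:
  Position 8: 'b'
  Position 7: 'c'
  Position 6: 'l'
  Position 5: 'b'
  Position 4: 'm'
  Position 3: 'e'
  Position 2: 'l'
  Position 1: 'm'
  Position 0: 'h'
Reversed: bclbmelmh

bclbmelmh


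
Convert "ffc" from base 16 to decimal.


Input: "ffc" in base 16
Positional expansion:
  Digit 'f' (value 15) x 16^2 = 3840
  Digit 'f' (value 15) x 16^1 = 240
  Digit 'c' (value 12) x 16^0 = 12
Sum = 4092

4092


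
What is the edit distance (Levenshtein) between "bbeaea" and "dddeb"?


Computing edit distance: "bbeaea" -> "dddeb"
DP table:
           d    d    d    e    b
      0    1    2    3    4    5
  b   1    1    2    3    4    4
  b   2    2    2    3    4    4
  e   3    3    3    3    3    4
  a   4    4    4    4    4    4
  e   5    5    5    5    4    5
  a   6    6    6    6    5    5
Edit distance = dp[6][5] = 5

5


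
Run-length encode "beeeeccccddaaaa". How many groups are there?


Input: beeeeccccddaaaa
Scanning for consecutive runs:
  Group 1: 'b' x 1 (positions 0-0)
  Group 2: 'e' x 4 (positions 1-4)
  Group 3: 'c' x 4 (positions 5-8)
  Group 4: 'd' x 2 (positions 9-10)
  Group 5: 'a' x 4 (positions 11-14)
Total groups: 5

5


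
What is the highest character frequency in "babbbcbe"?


Input: babbbcbe
Character counts:
  'a': 1
  'b': 5
  'c': 1
  'e': 1
Maximum frequency: 5

5


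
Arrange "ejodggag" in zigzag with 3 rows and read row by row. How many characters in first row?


Zigzag "ejodggag" into 3 rows:
Placing characters:
  'e' => row 0
  'j' => row 1
  'o' => row 2
  'd' => row 1
  'g' => row 0
  'g' => row 1
  'a' => row 2
  'g' => row 1
Rows:
  Row 0: "eg"
  Row 1: "jdgg"
  Row 2: "oa"
First row length: 2

2


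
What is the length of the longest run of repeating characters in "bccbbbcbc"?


Input: "bccbbbcbc"
Scanning for longest run:
  Position 1 ('c'): new char, reset run to 1
  Position 2 ('c'): continues run of 'c', length=2
  Position 3 ('b'): new char, reset run to 1
  Position 4 ('b'): continues run of 'b', length=2
  Position 5 ('b'): continues run of 'b', length=3
  Position 6 ('c'): new char, reset run to 1
  Position 7 ('b'): new char, reset run to 1
  Position 8 ('c'): new char, reset run to 1
Longest run: 'b' with length 3

3


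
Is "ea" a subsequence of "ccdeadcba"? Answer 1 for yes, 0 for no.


Check if "ea" is a subsequence of "ccdeadcba"
Greedy scan:
  Position 0 ('c'): no match needed
  Position 1 ('c'): no match needed
  Position 2 ('d'): no match needed
  Position 3 ('e'): matches sub[0] = 'e'
  Position 4 ('a'): matches sub[1] = 'a'
  Position 5 ('d'): no match needed
  Position 6 ('c'): no match needed
  Position 7 ('b'): no match needed
  Position 8 ('a'): no match needed
All 2 characters matched => is a subsequence

1


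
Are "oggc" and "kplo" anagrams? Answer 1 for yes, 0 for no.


Strings: "oggc", "kplo"
Sorted first:  cggo
Sorted second: klop
Differ at position 0: 'c' vs 'k' => not anagrams

0


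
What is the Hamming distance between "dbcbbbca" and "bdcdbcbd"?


Comparing "dbcbbbca" and "bdcdbcbd" position by position:
  Position 0: 'd' vs 'b' => differ
  Position 1: 'b' vs 'd' => differ
  Position 2: 'c' vs 'c' => same
  Position 3: 'b' vs 'd' => differ
  Position 4: 'b' vs 'b' => same
  Position 5: 'b' vs 'c' => differ
  Position 6: 'c' vs 'b' => differ
  Position 7: 'a' vs 'd' => differ
Total differences (Hamming distance): 6

6


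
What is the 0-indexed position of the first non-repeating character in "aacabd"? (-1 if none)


Input: aacabd
Character frequencies:
  'a': 3
  'b': 1
  'c': 1
  'd': 1
Scanning left to right for freq == 1:
  Position 0 ('a'): freq=3, skip
  Position 1 ('a'): freq=3, skip
  Position 2 ('c'): unique! => answer = 2

2


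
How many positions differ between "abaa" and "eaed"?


Comparing "abaa" and "eaed" position by position:
  Position 0: 'a' vs 'e' => DIFFER
  Position 1: 'b' vs 'a' => DIFFER
  Position 2: 'a' vs 'e' => DIFFER
  Position 3: 'a' vs 'd' => DIFFER
Positions that differ: 4

4


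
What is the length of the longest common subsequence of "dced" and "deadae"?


LCS of "dced" and "deadae"
DP table:
           d    e    a    d    a    e
      0    0    0    0    0    0    0
  d   0    1    1    1    1    1    1
  c   0    1    1    1    1    1    1
  e   0    1    2    2    2    2    2
  d   0    1    2    2    3    3    3
LCS length = dp[4][6] = 3

3


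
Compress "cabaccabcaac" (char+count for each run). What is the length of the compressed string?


Input: cabaccabcaac
Runs:
  'c' x 1 => "c1"
  'a' x 1 => "a1"
  'b' x 1 => "b1"
  'a' x 1 => "a1"
  'c' x 2 => "c2"
  'a' x 1 => "a1"
  'b' x 1 => "b1"
  'c' x 1 => "c1"
  'a' x 2 => "a2"
  'c' x 1 => "c1"
Compressed: "c1a1b1a1c2a1b1c1a2c1"
Compressed length: 20

20


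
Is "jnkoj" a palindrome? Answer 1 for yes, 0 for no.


Input: jnkoj
Reversed: joknj
  Compare pos 0 ('j') with pos 4 ('j'): match
  Compare pos 1 ('n') with pos 3 ('o'): MISMATCH
Result: not a palindrome

0


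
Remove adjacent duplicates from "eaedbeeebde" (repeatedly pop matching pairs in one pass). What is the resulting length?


Input: eaedbeeebde
Stack-based adjacent duplicate removal:
  Read 'e': push. Stack: e
  Read 'a': push. Stack: ea
  Read 'e': push. Stack: eae
  Read 'd': push. Stack: eaed
  Read 'b': push. Stack: eaedb
  Read 'e': push. Stack: eaedbe
  Read 'e': matches stack top 'e' => pop. Stack: eaedb
  Read 'e': push. Stack: eaedbe
  Read 'b': push. Stack: eaedbeb
  Read 'd': push. Stack: eaedbebd
  Read 'e': push. Stack: eaedbebde
Final stack: "eaedbebde" (length 9)

9


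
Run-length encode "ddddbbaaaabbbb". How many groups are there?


Input: ddddbbaaaabbbb
Scanning for consecutive runs:
  Group 1: 'd' x 4 (positions 0-3)
  Group 2: 'b' x 2 (positions 4-5)
  Group 3: 'a' x 4 (positions 6-9)
  Group 4: 'b' x 4 (positions 10-13)
Total groups: 4

4


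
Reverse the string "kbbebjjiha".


Input: kbbebjjiha
Reading characters right to left:
  Position 9: 'a'
  Position 8: 'h'
  Position 7: 'i'
  Position 6: 'j'
  Position 5: 'j'
  Position 4: 'b'
  Position 3: 'e'
  Position 2: 'b'
  Position 1: 'b'
  Position 0: 'k'
Reversed: ahijjbebbk

ahijjbebbk


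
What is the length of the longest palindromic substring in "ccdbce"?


Input: "ccdbce"
Checking substrings for palindromes:
  [0:2] "cc" (len 2) => palindrome
Longest palindromic substring: "cc" with length 2

2


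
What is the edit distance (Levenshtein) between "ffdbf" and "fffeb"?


Computing edit distance: "ffdbf" -> "fffeb"
DP table:
           f    f    f    e    b
      0    1    2    3    4    5
  f   1    0    1    2    3    4
  f   2    1    0    1    2    3
  d   3    2    1    1    2    3
  b   4    3    2    2    2    2
  f   5    4    3    2    3    3
Edit distance = dp[5][5] = 3

3


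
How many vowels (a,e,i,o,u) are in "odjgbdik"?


Input: odjgbdik
Checking each character:
  'o' at position 0: vowel (running total: 1)
  'd' at position 1: consonant
  'j' at position 2: consonant
  'g' at position 3: consonant
  'b' at position 4: consonant
  'd' at position 5: consonant
  'i' at position 6: vowel (running total: 2)
  'k' at position 7: consonant
Total vowels: 2

2


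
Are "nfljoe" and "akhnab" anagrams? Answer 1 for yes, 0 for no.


Strings: "nfljoe", "akhnab"
Sorted first:  efjlno
Sorted second: aabhkn
Differ at position 0: 'e' vs 'a' => not anagrams

0


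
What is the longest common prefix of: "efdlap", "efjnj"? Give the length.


Words: efdlap, efjnj
  Position 0: all 'e' => match
  Position 1: all 'f' => match
  Position 2: ('d', 'j') => mismatch, stop
LCP = "ef" (length 2)

2


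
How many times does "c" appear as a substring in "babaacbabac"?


Searching for "c" in "babaacbabac"
Scanning each position:
  Position 0: "b" => no
  Position 1: "a" => no
  Position 2: "b" => no
  Position 3: "a" => no
  Position 4: "a" => no
  Position 5: "c" => MATCH
  Position 6: "b" => no
  Position 7: "a" => no
  Position 8: "b" => no
  Position 9: "a" => no
  Position 10: "c" => MATCH
Total occurrences: 2

2


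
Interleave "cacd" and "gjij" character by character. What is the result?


Interleaving "cacd" and "gjij":
  Position 0: 'c' from first, 'g' from second => "cg"
  Position 1: 'a' from first, 'j' from second => "aj"
  Position 2: 'c' from first, 'i' from second => "ci"
  Position 3: 'd' from first, 'j' from second => "dj"
Result: cgajcidj

cgajcidj


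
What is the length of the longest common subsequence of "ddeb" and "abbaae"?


LCS of "ddeb" and "abbaae"
DP table:
           a    b    b    a    a    e
      0    0    0    0    0    0    0
  d   0    0    0    0    0    0    0
  d   0    0    0    0    0    0    0
  e   0    0    0    0    0    0    1
  b   0    0    1    1    1    1    1
LCS length = dp[4][6] = 1

1


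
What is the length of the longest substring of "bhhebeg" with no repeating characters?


Input: "bhhebeg"
Sliding window (track last position of each char):
  Position 0 ('b'): window [0,0] length 1 -- new best
  Position 1 ('h'): window [0,1] length 2 -- new best
  Position 2 ('h'): repeat (last at 1), move window start to 2
  Position 2 ('h'): window [2,2] length 1
  Position 3 ('e'): window [2,3] length 2
  Position 4 ('b'): window [2,4] length 3 -- new best
  Position 5 ('e'): repeat (last at 3), move window start to 4
  Position 5 ('e'): window [4,5] length 2
  Position 6 ('g'): window [4,6] length 3
Longest substring with no repeats: "heb" with length 3

3


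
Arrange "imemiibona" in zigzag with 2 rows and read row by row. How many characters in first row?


Zigzag "imemiibona" into 2 rows:
Placing characters:
  'i' => row 0
  'm' => row 1
  'e' => row 0
  'm' => row 1
  'i' => row 0
  'i' => row 1
  'b' => row 0
  'o' => row 1
  'n' => row 0
  'a' => row 1
Rows:
  Row 0: "ieibn"
  Row 1: "mmioa"
First row length: 5

5


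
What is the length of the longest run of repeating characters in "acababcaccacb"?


Input: "acababcaccacb"
Scanning for longest run:
  Position 1 ('c'): new char, reset run to 1
  Position 2 ('a'): new char, reset run to 1
  Position 3 ('b'): new char, reset run to 1
  Position 4 ('a'): new char, reset run to 1
  Position 5 ('b'): new char, reset run to 1
  Position 6 ('c'): new char, reset run to 1
  Position 7 ('a'): new char, reset run to 1
  Position 8 ('c'): new char, reset run to 1
  Position 9 ('c'): continues run of 'c', length=2
  Position 10 ('a'): new char, reset run to 1
  Position 11 ('c'): new char, reset run to 1
  Position 12 ('b'): new char, reset run to 1
Longest run: 'c' with length 2

2


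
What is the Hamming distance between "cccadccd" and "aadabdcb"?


Comparing "cccadccd" and "aadabdcb" position by position:
  Position 0: 'c' vs 'a' => differ
  Position 1: 'c' vs 'a' => differ
  Position 2: 'c' vs 'd' => differ
  Position 3: 'a' vs 'a' => same
  Position 4: 'd' vs 'b' => differ
  Position 5: 'c' vs 'd' => differ
  Position 6: 'c' vs 'c' => same
  Position 7: 'd' vs 'b' => differ
Total differences (Hamming distance): 6

6


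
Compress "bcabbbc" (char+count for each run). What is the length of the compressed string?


Input: bcabbbc
Runs:
  'b' x 1 => "b1"
  'c' x 1 => "c1"
  'a' x 1 => "a1"
  'b' x 3 => "b3"
  'c' x 1 => "c1"
Compressed: "b1c1a1b3c1"
Compressed length: 10

10


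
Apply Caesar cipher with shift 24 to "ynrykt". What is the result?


Caesar cipher: shift "ynrykt" by 24
  'y' (pos 24) + 24 = pos 22 = 'w'
  'n' (pos 13) + 24 = pos 11 = 'l'
  'r' (pos 17) + 24 = pos 15 = 'p'
  'y' (pos 24) + 24 = pos 22 = 'w'
  'k' (pos 10) + 24 = pos 8 = 'i'
  't' (pos 19) + 24 = pos 17 = 'r'
Result: wlpwir

wlpwir


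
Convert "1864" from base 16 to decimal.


Input: "1864" in base 16
Positional expansion:
  Digit '1' (value 1) x 16^3 = 4096
  Digit '8' (value 8) x 16^2 = 2048
  Digit '6' (value 6) x 16^1 = 96
  Digit '4' (value 4) x 16^0 = 4
Sum = 6244

6244


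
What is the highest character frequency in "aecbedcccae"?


Input: aecbedcccae
Character counts:
  'a': 2
  'b': 1
  'c': 4
  'd': 1
  'e': 3
Maximum frequency: 4

4


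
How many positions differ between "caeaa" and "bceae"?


Comparing "caeaa" and "bceae" position by position:
  Position 0: 'c' vs 'b' => DIFFER
  Position 1: 'a' vs 'c' => DIFFER
  Position 2: 'e' vs 'e' => same
  Position 3: 'a' vs 'a' => same
  Position 4: 'a' vs 'e' => DIFFER
Positions that differ: 3

3


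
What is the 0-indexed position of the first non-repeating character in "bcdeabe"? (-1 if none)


Input: bcdeabe
Character frequencies:
  'a': 1
  'b': 2
  'c': 1
  'd': 1
  'e': 2
Scanning left to right for freq == 1:
  Position 0 ('b'): freq=2, skip
  Position 1 ('c'): unique! => answer = 1

1


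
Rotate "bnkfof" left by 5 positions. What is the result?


Input: "bnkfof", rotate left by 5
First 5 characters: "bnkfo"
Remaining characters: "f"
Concatenate remaining + first: "f" + "bnkfo" = "fbnkfo"

fbnkfo


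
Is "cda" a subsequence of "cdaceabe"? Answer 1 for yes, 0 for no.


Check if "cda" is a subsequence of "cdaceabe"
Greedy scan:
  Position 0 ('c'): matches sub[0] = 'c'
  Position 1 ('d'): matches sub[1] = 'd'
  Position 2 ('a'): matches sub[2] = 'a'
  Position 3 ('c'): no match needed
  Position 4 ('e'): no match needed
  Position 5 ('a'): no match needed
  Position 6 ('b'): no match needed
  Position 7 ('e'): no match needed
All 3 characters matched => is a subsequence

1


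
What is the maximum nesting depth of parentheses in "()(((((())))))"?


Input: "()(((((())))))"
Tracking depth:
  Position 0 '(': depth becomes 1
  Position 1 ')': depth becomes 0
  Position 2 '(': depth becomes 1
  Position 3 '(': depth becomes 2
  Position 4 '(': depth becomes 3
  Position 5 '(': depth becomes 4
  Position 6 '(': depth becomes 5
  Position 7 '(': depth becomes 6
  Position 8 ')': depth becomes 5
  Position 9 ')': depth becomes 4
  Position 10 ')': depth becomes 3
  Position 11 ')': depth becomes 2
  Position 12 ')': depth becomes 1
  Position 13 ')': depth becomes 0
Maximum depth reached: 6

6


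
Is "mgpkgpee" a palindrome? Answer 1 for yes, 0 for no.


Input: mgpkgpee
Reversed: eepgkpgm
  Compare pos 0 ('m') with pos 7 ('e'): MISMATCH
  Compare pos 1 ('g') with pos 6 ('e'): MISMATCH
  Compare pos 2 ('p') with pos 5 ('p'): match
  Compare pos 3 ('k') with pos 4 ('g'): MISMATCH
Result: not a palindrome

0
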